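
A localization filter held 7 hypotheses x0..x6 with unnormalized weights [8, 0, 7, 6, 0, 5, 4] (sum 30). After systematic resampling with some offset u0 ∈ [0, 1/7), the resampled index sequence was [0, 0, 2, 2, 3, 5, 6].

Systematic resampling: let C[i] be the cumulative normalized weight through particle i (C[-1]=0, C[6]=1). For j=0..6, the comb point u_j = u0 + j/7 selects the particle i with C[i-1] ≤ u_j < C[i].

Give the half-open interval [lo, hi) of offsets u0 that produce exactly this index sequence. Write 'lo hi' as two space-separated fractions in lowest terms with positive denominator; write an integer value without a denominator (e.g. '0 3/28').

1/105 1/14

C = [4/15, 4/15, 1/2, 7/10, 7/10, 13/15, 1]
j=0 picked index 0: u0 ∈ [0, 4/15)
j=1 picked index 0: u0 ∈ [-1/7, 13/105)
j=2 picked index 2: u0 ∈ [-2/105, 3/14)
j=3 picked index 2: u0 ∈ [-17/105, 1/14)
j=4 picked index 3: u0 ∈ [-1/14, 9/70)
j=5 picked index 5: u0 ∈ [-1/70, 16/105)
j=6 picked index 6: u0 ∈ [1/105, 1/7)
intersection: [1/105, 1/14)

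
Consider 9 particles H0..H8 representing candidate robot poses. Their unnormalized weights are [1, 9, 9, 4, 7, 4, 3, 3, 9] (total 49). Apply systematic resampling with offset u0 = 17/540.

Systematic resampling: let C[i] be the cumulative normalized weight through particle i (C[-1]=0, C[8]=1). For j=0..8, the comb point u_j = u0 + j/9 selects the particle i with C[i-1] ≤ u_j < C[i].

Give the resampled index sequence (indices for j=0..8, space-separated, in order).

C = [1/49, 10/49, 19/49, 23/49, 30/49, 34/49, 37/49, 40/49, 1]
j=0: u_0=17/540 ∈ [1/49, 10/49) → index 1
j=1: u_1=77/540 ∈ [1/49, 10/49) → index 1
j=2: u_2=137/540 ∈ [10/49, 19/49) → index 2
j=3: u_3=197/540 ∈ [10/49, 19/49) → index 2
j=4: u_4=257/540 ∈ [23/49, 30/49) → index 4
j=5: u_5=317/540 ∈ [23/49, 30/49) → index 4
j=6: u_6=377/540 ∈ [34/49, 37/49) → index 6
j=7: u_7=437/540 ∈ [37/49, 40/49) → index 7
j=8: u_8=497/540 ∈ [40/49, 1) → index 8

1 1 2 2 4 4 6 7 8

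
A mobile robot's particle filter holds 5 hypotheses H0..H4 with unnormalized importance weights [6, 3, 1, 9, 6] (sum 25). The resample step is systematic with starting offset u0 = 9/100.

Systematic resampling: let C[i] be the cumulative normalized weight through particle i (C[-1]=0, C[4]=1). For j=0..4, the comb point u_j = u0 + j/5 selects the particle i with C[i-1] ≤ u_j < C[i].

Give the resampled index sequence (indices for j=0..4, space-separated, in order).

C = [6/25, 9/25, 2/5, 19/25, 1]
j=0: u_0=9/100 ∈ [0, 6/25) → index 0
j=1: u_1=29/100 ∈ [6/25, 9/25) → index 1
j=2: u_2=49/100 ∈ [2/5, 19/25) → index 3
j=3: u_3=69/100 ∈ [2/5, 19/25) → index 3
j=4: u_4=89/100 ∈ [19/25, 1) → index 4

0 1 3 3 4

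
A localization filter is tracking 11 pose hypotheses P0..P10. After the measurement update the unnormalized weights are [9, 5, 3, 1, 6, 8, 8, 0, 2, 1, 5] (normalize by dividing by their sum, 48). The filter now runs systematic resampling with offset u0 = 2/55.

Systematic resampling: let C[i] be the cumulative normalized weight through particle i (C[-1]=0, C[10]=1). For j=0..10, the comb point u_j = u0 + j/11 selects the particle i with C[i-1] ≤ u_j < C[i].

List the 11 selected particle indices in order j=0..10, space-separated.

C = [3/16, 7/24, 17/48, 3/8, 1/2, 2/3, 5/6, 5/6, 7/8, 43/48, 1]
j=0: u_0=2/55 ∈ [0, 3/16) → index 0
j=1: u_1=7/55 ∈ [0, 3/16) → index 0
j=2: u_2=12/55 ∈ [3/16, 7/24) → index 1
j=3: u_3=17/55 ∈ [7/24, 17/48) → index 2
j=4: u_4=2/5 ∈ [3/8, 1/2) → index 4
j=5: u_5=27/55 ∈ [3/8, 1/2) → index 4
j=6: u_6=32/55 ∈ [1/2, 2/3) → index 5
j=7: u_7=37/55 ∈ [2/3, 5/6) → index 6
j=8: u_8=42/55 ∈ [2/3, 5/6) → index 6
j=9: u_9=47/55 ∈ [5/6, 7/8) → index 8
j=10: u_10=52/55 ∈ [43/48, 1) → index 10

0 0 1 2 4 4 5 6 6 8 10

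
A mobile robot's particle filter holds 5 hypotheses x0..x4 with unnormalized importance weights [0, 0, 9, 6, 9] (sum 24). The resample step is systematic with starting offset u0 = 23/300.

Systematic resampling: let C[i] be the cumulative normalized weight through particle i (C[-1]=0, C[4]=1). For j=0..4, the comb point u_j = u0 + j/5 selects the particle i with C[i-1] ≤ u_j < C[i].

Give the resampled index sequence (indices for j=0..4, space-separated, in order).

2 2 3 4 4

C = [0, 0, 3/8, 5/8, 1]
j=0: u_0=23/300 ∈ [0, 3/8) → index 2
j=1: u_1=83/300 ∈ [0, 3/8) → index 2
j=2: u_2=143/300 ∈ [3/8, 5/8) → index 3
j=3: u_3=203/300 ∈ [5/8, 1) → index 4
j=4: u_4=263/300 ∈ [5/8, 1) → index 4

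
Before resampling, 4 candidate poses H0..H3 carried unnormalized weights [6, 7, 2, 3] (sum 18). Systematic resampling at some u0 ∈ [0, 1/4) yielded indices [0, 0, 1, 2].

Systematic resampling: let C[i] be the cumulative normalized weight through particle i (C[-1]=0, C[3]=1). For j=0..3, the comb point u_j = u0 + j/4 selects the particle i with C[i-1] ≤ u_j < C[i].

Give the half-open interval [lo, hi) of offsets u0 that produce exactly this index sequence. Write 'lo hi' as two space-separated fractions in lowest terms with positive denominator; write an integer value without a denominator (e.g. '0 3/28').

0 1/12

C = [1/3, 13/18, 5/6, 1]
j=0 picked index 0: u0 ∈ [0, 1/3)
j=1 picked index 0: u0 ∈ [-1/4, 1/12)
j=2 picked index 1: u0 ∈ [-1/6, 2/9)
j=3 picked index 2: u0 ∈ [-1/36, 1/12)
intersection: [0, 1/12)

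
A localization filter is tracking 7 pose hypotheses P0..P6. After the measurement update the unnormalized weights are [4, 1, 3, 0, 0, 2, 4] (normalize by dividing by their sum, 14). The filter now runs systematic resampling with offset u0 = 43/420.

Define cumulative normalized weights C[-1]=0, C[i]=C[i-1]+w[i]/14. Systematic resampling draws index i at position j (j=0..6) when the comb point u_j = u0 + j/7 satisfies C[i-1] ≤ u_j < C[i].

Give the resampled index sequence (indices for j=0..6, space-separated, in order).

C = [2/7, 5/14, 4/7, 4/7, 4/7, 5/7, 1]
j=0: u_0=43/420 ∈ [0, 2/7) → index 0
j=1: u_1=103/420 ∈ [0, 2/7) → index 0
j=2: u_2=163/420 ∈ [5/14, 4/7) → index 2
j=3: u_3=223/420 ∈ [5/14, 4/7) → index 2
j=4: u_4=283/420 ∈ [4/7, 5/7) → index 5
j=5: u_5=49/60 ∈ [5/7, 1) → index 6
j=6: u_6=403/420 ∈ [5/7, 1) → index 6

0 0 2 2 5 6 6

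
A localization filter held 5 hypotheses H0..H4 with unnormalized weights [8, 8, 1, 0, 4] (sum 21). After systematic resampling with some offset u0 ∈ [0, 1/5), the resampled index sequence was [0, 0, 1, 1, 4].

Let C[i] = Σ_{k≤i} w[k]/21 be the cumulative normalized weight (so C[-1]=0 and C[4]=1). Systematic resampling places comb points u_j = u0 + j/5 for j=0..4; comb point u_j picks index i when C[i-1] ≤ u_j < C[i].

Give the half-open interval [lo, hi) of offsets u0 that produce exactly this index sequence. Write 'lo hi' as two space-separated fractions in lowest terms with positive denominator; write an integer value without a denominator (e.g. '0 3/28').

C = [8/21, 16/21, 17/21, 17/21, 1]
j=0 picked index 0: u0 ∈ [0, 8/21)
j=1 picked index 0: u0 ∈ [-1/5, 19/105)
j=2 picked index 1: u0 ∈ [-2/105, 38/105)
j=3 picked index 1: u0 ∈ [-23/105, 17/105)
j=4 picked index 4: u0 ∈ [1/105, 1/5)
intersection: [1/105, 17/105)

1/105 17/105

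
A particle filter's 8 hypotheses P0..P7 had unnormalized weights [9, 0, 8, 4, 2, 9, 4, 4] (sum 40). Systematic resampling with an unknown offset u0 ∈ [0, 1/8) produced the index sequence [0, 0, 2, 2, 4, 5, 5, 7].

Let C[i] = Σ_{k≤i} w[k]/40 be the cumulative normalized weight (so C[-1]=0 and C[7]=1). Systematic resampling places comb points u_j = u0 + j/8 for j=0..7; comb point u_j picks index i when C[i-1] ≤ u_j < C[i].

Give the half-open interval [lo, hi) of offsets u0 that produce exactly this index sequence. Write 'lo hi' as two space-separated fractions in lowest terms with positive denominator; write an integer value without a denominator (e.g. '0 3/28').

C = [9/40, 9/40, 17/40, 21/40, 23/40, 4/5, 9/10, 1]
j=0 picked index 0: u0 ∈ [0, 9/40)
j=1 picked index 0: u0 ∈ [-1/8, 1/10)
j=2 picked index 2: u0 ∈ [-1/40, 7/40)
j=3 picked index 2: u0 ∈ [-3/20, 1/20)
j=4 picked index 4: u0 ∈ [1/40, 3/40)
j=5 picked index 5: u0 ∈ [-1/20, 7/40)
j=6 picked index 5: u0 ∈ [-7/40, 1/20)
j=7 picked index 7: u0 ∈ [1/40, 1/8)
intersection: [1/40, 1/20)

1/40 1/20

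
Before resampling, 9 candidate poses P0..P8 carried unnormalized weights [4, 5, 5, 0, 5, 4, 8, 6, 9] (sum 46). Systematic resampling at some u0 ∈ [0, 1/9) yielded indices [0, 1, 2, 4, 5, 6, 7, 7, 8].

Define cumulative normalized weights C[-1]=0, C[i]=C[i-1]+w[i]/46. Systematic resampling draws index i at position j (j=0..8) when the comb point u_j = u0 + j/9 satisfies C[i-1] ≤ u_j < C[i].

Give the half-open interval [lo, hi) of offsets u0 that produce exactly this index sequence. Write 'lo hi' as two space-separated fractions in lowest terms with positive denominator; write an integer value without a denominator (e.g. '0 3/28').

C = [2/23, 9/46, 7/23, 7/23, 19/46, 1/2, 31/46, 37/46, 1]
j=0 picked index 0: u0 ∈ [0, 2/23)
j=1 picked index 1: u0 ∈ [-5/207, 35/414)
j=2 picked index 2: u0 ∈ [-11/414, 17/207)
j=3 picked index 4: u0 ∈ [-2/69, 11/138)
j=4 picked index 5: u0 ∈ [-13/414, 1/18)
j=5 picked index 6: u0 ∈ [-1/18, 49/414)
j=6 picked index 7: u0 ∈ [1/138, 19/138)
j=7 picked index 7: u0 ∈ [-43/414, 11/414)
j=8 picked index 8: u0 ∈ [-35/414, 1/9)
intersection: [1/138, 11/414)

1/138 11/414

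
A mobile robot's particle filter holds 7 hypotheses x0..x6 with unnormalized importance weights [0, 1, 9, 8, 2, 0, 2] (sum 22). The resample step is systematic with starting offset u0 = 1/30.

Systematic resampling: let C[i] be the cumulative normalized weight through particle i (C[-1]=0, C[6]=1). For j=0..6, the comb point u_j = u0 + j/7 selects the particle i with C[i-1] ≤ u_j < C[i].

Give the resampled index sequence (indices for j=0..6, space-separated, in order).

1 2 2 3 3 3 4

C = [0, 1/22, 5/11, 9/11, 10/11, 10/11, 1]
j=0: u_0=1/30 ∈ [0, 1/22) → index 1
j=1: u_1=37/210 ∈ [1/22, 5/11) → index 2
j=2: u_2=67/210 ∈ [1/22, 5/11) → index 2
j=3: u_3=97/210 ∈ [5/11, 9/11) → index 3
j=4: u_4=127/210 ∈ [5/11, 9/11) → index 3
j=5: u_5=157/210 ∈ [5/11, 9/11) → index 3
j=6: u_6=187/210 ∈ [9/11, 10/11) → index 4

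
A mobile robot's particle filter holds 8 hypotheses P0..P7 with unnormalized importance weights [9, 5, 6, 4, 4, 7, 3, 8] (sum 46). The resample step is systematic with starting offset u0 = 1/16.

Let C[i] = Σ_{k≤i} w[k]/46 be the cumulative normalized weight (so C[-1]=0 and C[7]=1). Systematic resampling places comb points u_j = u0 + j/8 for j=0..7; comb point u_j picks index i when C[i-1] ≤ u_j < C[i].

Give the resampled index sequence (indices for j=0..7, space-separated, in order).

C = [9/46, 7/23, 10/23, 12/23, 14/23, 35/46, 19/23, 1]
j=0: u_0=1/16 ∈ [0, 9/46) → index 0
j=1: u_1=3/16 ∈ [0, 9/46) → index 0
j=2: u_2=5/16 ∈ [7/23, 10/23) → index 2
j=3: u_3=7/16 ∈ [10/23, 12/23) → index 3
j=4: u_4=9/16 ∈ [12/23, 14/23) → index 4
j=5: u_5=11/16 ∈ [14/23, 35/46) → index 5
j=6: u_6=13/16 ∈ [35/46, 19/23) → index 6
j=7: u_7=15/16 ∈ [19/23, 1) → index 7

0 0 2 3 4 5 6 7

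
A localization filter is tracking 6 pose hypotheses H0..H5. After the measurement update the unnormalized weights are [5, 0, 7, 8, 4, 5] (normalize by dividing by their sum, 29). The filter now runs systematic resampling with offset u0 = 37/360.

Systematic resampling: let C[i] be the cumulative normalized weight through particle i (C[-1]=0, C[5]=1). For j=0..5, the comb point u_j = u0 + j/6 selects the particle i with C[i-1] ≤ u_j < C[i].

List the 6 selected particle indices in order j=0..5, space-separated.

0 2 3 3 4 5

C = [5/29, 5/29, 12/29, 20/29, 24/29, 1]
j=0: u_0=37/360 ∈ [0, 5/29) → index 0
j=1: u_1=97/360 ∈ [5/29, 12/29) → index 2
j=2: u_2=157/360 ∈ [12/29, 20/29) → index 3
j=3: u_3=217/360 ∈ [12/29, 20/29) → index 3
j=4: u_4=277/360 ∈ [20/29, 24/29) → index 4
j=5: u_5=337/360 ∈ [24/29, 1) → index 5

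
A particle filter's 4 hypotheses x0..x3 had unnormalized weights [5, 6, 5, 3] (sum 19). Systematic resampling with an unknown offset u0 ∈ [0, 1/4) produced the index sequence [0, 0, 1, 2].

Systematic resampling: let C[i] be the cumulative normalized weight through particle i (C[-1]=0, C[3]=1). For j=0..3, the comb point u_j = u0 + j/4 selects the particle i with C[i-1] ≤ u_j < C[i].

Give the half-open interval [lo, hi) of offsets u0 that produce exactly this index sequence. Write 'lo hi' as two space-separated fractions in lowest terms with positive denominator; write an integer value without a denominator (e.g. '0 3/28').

0 1/76

C = [5/19, 11/19, 16/19, 1]
j=0 picked index 0: u0 ∈ [0, 5/19)
j=1 picked index 0: u0 ∈ [-1/4, 1/76)
j=2 picked index 1: u0 ∈ [-9/38, 3/38)
j=3 picked index 2: u0 ∈ [-13/76, 7/76)
intersection: [0, 1/76)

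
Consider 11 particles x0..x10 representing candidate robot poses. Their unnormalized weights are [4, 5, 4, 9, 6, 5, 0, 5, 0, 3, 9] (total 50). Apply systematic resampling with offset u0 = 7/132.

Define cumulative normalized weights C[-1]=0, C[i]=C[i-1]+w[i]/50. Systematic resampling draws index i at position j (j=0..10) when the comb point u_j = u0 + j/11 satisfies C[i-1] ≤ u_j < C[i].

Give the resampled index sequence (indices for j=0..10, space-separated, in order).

C = [2/25, 9/50, 13/50, 11/25, 14/25, 33/50, 33/50, 19/25, 19/25, 41/50, 1]
j=0: u_0=7/132 ∈ [0, 2/25) → index 0
j=1: u_1=19/132 ∈ [2/25, 9/50) → index 1
j=2: u_2=31/132 ∈ [9/50, 13/50) → index 2
j=3: u_3=43/132 ∈ [13/50, 11/25) → index 3
j=4: u_4=5/12 ∈ [13/50, 11/25) → index 3
j=5: u_5=67/132 ∈ [11/25, 14/25) → index 4
j=6: u_6=79/132 ∈ [14/25, 33/50) → index 5
j=7: u_7=91/132 ∈ [33/50, 19/25) → index 7
j=8: u_8=103/132 ∈ [19/25, 41/50) → index 9
j=9: u_9=115/132 ∈ [41/50, 1) → index 10
j=10: u_10=127/132 ∈ [41/50, 1) → index 10

0 1 2 3 3 4 5 7 9 10 10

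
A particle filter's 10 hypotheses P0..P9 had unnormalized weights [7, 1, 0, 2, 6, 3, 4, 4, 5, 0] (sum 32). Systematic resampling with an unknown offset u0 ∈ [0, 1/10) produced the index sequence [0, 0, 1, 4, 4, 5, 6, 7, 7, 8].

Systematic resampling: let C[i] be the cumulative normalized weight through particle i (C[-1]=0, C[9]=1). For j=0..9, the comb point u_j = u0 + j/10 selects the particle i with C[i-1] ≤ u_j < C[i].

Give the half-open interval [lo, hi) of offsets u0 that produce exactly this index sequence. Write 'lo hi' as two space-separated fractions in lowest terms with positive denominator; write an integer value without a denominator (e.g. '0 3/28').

3/160 7/160

C = [7/32, 1/4, 1/4, 5/16, 1/2, 19/32, 23/32, 27/32, 1, 1]
j=0 picked index 0: u0 ∈ [0, 7/32)
j=1 picked index 0: u0 ∈ [-1/10, 19/160)
j=2 picked index 1: u0 ∈ [3/160, 1/20)
j=3 picked index 4: u0 ∈ [1/80, 1/5)
j=4 picked index 4: u0 ∈ [-7/80, 1/10)
j=5 picked index 5: u0 ∈ [0, 3/32)
j=6 picked index 6: u0 ∈ [-1/160, 19/160)
j=7 picked index 7: u0 ∈ [3/160, 23/160)
j=8 picked index 7: u0 ∈ [-13/160, 7/160)
j=9 picked index 8: u0 ∈ [-9/160, 1/10)
intersection: [3/160, 7/160)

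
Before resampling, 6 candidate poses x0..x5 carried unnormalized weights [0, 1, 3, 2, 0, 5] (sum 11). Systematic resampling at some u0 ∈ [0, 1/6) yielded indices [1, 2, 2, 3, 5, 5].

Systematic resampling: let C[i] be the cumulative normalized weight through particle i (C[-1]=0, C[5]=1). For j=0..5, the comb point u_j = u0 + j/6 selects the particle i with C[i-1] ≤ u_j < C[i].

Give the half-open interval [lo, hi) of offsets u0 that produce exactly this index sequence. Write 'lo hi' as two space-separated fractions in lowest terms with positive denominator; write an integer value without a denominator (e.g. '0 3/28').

0 1/33

C = [0, 1/11, 4/11, 6/11, 6/11, 1]
j=0 picked index 1: u0 ∈ [0, 1/11)
j=1 picked index 2: u0 ∈ [-5/66, 13/66)
j=2 picked index 2: u0 ∈ [-8/33, 1/33)
j=3 picked index 3: u0 ∈ [-3/22, 1/22)
j=4 picked index 5: u0 ∈ [-4/33, 1/3)
j=5 picked index 5: u0 ∈ [-19/66, 1/6)
intersection: [0, 1/33)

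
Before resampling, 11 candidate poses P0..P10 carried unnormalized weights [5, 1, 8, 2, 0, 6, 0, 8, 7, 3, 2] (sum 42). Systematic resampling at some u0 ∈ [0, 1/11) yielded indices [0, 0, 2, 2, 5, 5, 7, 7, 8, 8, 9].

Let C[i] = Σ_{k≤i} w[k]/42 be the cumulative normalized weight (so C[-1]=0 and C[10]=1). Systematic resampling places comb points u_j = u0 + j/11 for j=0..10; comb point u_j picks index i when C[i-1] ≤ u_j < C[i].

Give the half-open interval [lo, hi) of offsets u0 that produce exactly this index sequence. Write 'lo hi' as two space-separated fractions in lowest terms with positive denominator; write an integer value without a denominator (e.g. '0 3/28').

C = [5/42, 1/7, 1/3, 8/21, 8/21, 11/21, 11/21, 5/7, 37/42, 20/21, 1]
j=0 picked index 0: u0 ∈ [0, 5/42)
j=1 picked index 0: u0 ∈ [-1/11, 13/462)
j=2 picked index 2: u0 ∈ [-3/77, 5/33)
j=3 picked index 2: u0 ∈ [-10/77, 2/33)
j=4 picked index 5: u0 ∈ [4/231, 37/231)
j=5 picked index 5: u0 ∈ [-17/231, 16/231)
j=6 picked index 7: u0 ∈ [-5/231, 13/77)
j=7 picked index 7: u0 ∈ [-26/231, 6/77)
j=8 picked index 8: u0 ∈ [-1/77, 71/462)
j=9 picked index 8: u0 ∈ [-8/77, 29/462)
j=10 picked index 9: u0 ∈ [-13/462, 10/231)
intersection: [4/231, 13/462)

4/231 13/462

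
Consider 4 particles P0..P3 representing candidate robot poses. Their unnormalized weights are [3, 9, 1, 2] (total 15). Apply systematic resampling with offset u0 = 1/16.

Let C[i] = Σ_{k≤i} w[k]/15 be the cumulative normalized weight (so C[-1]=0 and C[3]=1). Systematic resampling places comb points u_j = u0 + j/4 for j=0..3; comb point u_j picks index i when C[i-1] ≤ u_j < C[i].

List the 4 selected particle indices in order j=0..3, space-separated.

0 1 1 2

C = [1/5, 4/5, 13/15, 1]
j=0: u_0=1/16 ∈ [0, 1/5) → index 0
j=1: u_1=5/16 ∈ [1/5, 4/5) → index 1
j=2: u_2=9/16 ∈ [1/5, 4/5) → index 1
j=3: u_3=13/16 ∈ [4/5, 13/15) → index 2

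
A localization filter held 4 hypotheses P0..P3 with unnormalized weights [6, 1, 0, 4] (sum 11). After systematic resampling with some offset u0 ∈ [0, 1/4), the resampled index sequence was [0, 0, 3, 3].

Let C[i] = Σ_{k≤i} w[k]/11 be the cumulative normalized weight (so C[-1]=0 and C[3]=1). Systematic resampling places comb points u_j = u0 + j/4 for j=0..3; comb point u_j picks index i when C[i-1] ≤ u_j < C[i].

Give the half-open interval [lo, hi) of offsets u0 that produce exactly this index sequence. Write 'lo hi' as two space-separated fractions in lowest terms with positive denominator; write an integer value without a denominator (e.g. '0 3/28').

C = [6/11, 7/11, 7/11, 1]
j=0 picked index 0: u0 ∈ [0, 6/11)
j=1 picked index 0: u0 ∈ [-1/4, 13/44)
j=2 picked index 3: u0 ∈ [3/22, 1/2)
j=3 picked index 3: u0 ∈ [-5/44, 1/4)
intersection: [3/22, 1/4)

3/22 1/4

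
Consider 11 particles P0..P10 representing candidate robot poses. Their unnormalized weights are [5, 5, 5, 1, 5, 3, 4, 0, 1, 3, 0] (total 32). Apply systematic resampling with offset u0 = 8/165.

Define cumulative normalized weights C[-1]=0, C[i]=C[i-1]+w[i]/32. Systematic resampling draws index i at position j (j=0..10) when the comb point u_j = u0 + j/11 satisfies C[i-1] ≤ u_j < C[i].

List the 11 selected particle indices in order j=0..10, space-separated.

C = [5/32, 5/16, 15/32, 1/2, 21/32, 3/4, 7/8, 7/8, 29/32, 1, 1]
j=0: u_0=8/165 ∈ [0, 5/32) → index 0
j=1: u_1=23/165 ∈ [0, 5/32) → index 0
j=2: u_2=38/165 ∈ [5/32, 5/16) → index 1
j=3: u_3=53/165 ∈ [5/16, 15/32) → index 2
j=4: u_4=68/165 ∈ [5/16, 15/32) → index 2
j=5: u_5=83/165 ∈ [1/2, 21/32) → index 4
j=6: u_6=98/165 ∈ [1/2, 21/32) → index 4
j=7: u_7=113/165 ∈ [21/32, 3/4) → index 5
j=8: u_8=128/165 ∈ [3/4, 7/8) → index 6
j=9: u_9=13/15 ∈ [3/4, 7/8) → index 6
j=10: u_10=158/165 ∈ [29/32, 1) → index 9

0 0 1 2 2 4 4 5 6 6 9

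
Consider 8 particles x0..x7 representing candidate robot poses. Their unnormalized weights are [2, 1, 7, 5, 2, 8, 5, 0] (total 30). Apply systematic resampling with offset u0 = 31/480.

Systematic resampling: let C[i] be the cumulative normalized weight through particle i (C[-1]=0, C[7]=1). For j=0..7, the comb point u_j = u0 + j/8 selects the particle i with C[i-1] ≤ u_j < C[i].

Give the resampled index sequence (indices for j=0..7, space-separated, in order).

0 2 2 3 4 5 5 6

C = [1/15, 1/10, 1/3, 1/2, 17/30, 5/6, 1, 1]
j=0: u_0=31/480 ∈ [0, 1/15) → index 0
j=1: u_1=91/480 ∈ [1/10, 1/3) → index 2
j=2: u_2=151/480 ∈ [1/10, 1/3) → index 2
j=3: u_3=211/480 ∈ [1/3, 1/2) → index 3
j=4: u_4=271/480 ∈ [1/2, 17/30) → index 4
j=5: u_5=331/480 ∈ [17/30, 5/6) → index 5
j=6: u_6=391/480 ∈ [17/30, 5/6) → index 5
j=7: u_7=451/480 ∈ [5/6, 1) → index 6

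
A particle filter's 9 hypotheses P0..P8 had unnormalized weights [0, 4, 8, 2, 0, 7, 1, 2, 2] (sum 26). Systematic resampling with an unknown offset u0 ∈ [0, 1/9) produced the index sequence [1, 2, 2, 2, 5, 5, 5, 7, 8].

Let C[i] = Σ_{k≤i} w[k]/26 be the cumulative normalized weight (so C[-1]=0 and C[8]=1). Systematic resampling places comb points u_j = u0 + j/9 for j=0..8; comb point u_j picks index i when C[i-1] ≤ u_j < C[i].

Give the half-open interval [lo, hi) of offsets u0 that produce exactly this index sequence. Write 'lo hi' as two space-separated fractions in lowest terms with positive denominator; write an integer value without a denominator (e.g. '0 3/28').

C = [0, 2/13, 6/13, 7/13, 7/13, 21/26, 11/13, 12/13, 1]
j=0 picked index 1: u0 ∈ [0, 2/13)
j=1 picked index 2: u0 ∈ [5/117, 41/117)
j=2 picked index 2: u0 ∈ [-8/117, 28/117)
j=3 picked index 2: u0 ∈ [-7/39, 5/39)
j=4 picked index 5: u0 ∈ [11/117, 85/234)
j=5 picked index 5: u0 ∈ [-2/117, 59/234)
j=6 picked index 5: u0 ∈ [-5/39, 11/78)
j=7 picked index 7: u0 ∈ [8/117, 17/117)
j=8 picked index 8: u0 ∈ [4/117, 1/9)
intersection: [11/117, 1/9)

11/117 1/9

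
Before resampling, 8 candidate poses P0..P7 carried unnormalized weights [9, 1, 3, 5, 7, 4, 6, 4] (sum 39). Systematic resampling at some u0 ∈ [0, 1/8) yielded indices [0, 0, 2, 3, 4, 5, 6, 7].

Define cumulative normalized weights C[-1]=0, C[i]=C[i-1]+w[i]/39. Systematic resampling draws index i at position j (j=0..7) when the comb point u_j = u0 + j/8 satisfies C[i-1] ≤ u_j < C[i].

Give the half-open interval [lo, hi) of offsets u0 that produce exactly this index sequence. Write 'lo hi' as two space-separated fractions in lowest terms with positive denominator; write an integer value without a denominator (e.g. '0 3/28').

7/312 1/12

C = [3/13, 10/39, 1/3, 6/13, 25/39, 29/39, 35/39, 1]
j=0 picked index 0: u0 ∈ [0, 3/13)
j=1 picked index 0: u0 ∈ [-1/8, 11/104)
j=2 picked index 2: u0 ∈ [1/156, 1/12)
j=3 picked index 3: u0 ∈ [-1/24, 9/104)
j=4 picked index 4: u0 ∈ [-1/26, 11/78)
j=5 picked index 5: u0 ∈ [5/312, 37/312)
j=6 picked index 6: u0 ∈ [-1/156, 23/156)
j=7 picked index 7: u0 ∈ [7/312, 1/8)
intersection: [7/312, 1/12)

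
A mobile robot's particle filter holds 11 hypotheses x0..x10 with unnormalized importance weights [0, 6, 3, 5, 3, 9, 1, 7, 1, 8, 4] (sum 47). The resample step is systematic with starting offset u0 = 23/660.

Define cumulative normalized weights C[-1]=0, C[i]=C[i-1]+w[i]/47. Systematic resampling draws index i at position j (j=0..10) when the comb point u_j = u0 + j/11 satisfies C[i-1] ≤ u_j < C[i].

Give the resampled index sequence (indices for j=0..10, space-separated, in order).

1 1 3 4 5 5 7 7 9 9 10

C = [0, 6/47, 9/47, 14/47, 17/47, 26/47, 27/47, 34/47, 35/47, 43/47, 1]
j=0: u_0=23/660 ∈ [0, 6/47) → index 1
j=1: u_1=83/660 ∈ [0, 6/47) → index 1
j=2: u_2=13/60 ∈ [9/47, 14/47) → index 3
j=3: u_3=203/660 ∈ [14/47, 17/47) → index 4
j=4: u_4=263/660 ∈ [17/47, 26/47) → index 5
j=5: u_5=323/660 ∈ [17/47, 26/47) → index 5
j=6: u_6=383/660 ∈ [27/47, 34/47) → index 7
j=7: u_7=443/660 ∈ [27/47, 34/47) → index 7
j=8: u_8=503/660 ∈ [35/47, 43/47) → index 9
j=9: u_9=563/660 ∈ [35/47, 43/47) → index 9
j=10: u_10=623/660 ∈ [43/47, 1) → index 10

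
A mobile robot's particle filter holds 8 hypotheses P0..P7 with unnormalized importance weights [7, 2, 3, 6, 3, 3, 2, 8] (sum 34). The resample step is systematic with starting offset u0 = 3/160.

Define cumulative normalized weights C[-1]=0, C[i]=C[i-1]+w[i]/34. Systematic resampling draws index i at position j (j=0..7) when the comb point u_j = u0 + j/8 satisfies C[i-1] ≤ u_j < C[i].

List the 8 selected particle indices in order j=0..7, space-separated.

C = [7/34, 9/34, 6/17, 9/17, 21/34, 12/17, 13/17, 1]
j=0: u_0=3/160 ∈ [0, 7/34) → index 0
j=1: u_1=23/160 ∈ [0, 7/34) → index 0
j=2: u_2=43/160 ∈ [9/34, 6/17) → index 2
j=3: u_3=63/160 ∈ [6/17, 9/17) → index 3
j=4: u_4=83/160 ∈ [6/17, 9/17) → index 3
j=5: u_5=103/160 ∈ [21/34, 12/17) → index 5
j=6: u_6=123/160 ∈ [13/17, 1) → index 7
j=7: u_7=143/160 ∈ [13/17, 1) → index 7

0 0 2 3 3 5 7 7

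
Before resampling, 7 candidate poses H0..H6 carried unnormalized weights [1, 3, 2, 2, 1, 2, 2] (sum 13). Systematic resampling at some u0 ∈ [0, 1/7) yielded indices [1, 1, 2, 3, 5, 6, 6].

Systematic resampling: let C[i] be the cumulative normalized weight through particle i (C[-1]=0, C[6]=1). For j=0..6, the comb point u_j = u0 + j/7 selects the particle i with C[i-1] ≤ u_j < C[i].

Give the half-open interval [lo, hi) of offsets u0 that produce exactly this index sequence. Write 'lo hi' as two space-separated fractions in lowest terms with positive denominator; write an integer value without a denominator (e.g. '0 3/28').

C = [1/13, 4/13, 6/13, 8/13, 9/13, 11/13, 1]
j=0 picked index 1: u0 ∈ [1/13, 4/13)
j=1 picked index 1: u0 ∈ [-6/91, 15/91)
j=2 picked index 2: u0 ∈ [2/91, 16/91)
j=3 picked index 3: u0 ∈ [3/91, 17/91)
j=4 picked index 5: u0 ∈ [11/91, 25/91)
j=5 picked index 6: u0 ∈ [12/91, 2/7)
j=6 picked index 6: u0 ∈ [-1/91, 1/7)
intersection: [12/91, 1/7)

12/91 1/7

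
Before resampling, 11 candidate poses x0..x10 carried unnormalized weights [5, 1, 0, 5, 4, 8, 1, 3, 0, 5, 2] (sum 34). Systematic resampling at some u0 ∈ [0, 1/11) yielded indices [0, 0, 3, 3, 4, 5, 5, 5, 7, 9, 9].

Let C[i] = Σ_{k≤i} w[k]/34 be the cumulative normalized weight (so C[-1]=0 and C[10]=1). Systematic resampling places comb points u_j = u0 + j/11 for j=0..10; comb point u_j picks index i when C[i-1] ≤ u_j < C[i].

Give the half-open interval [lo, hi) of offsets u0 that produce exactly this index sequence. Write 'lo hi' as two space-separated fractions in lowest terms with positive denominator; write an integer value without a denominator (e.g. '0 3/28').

C = [5/34, 3/17, 3/17, 11/34, 15/34, 23/34, 12/17, 27/34, 27/34, 16/17, 1]
j=0 picked index 0: u0 ∈ [0, 5/34)
j=1 picked index 0: u0 ∈ [-1/11, 21/374)
j=2 picked index 3: u0 ∈ [-1/187, 53/374)
j=3 picked index 3: u0 ∈ [-18/187, 19/374)
j=4 picked index 4: u0 ∈ [-15/374, 29/374)
j=5 picked index 5: u0 ∈ [-5/374, 83/374)
j=6 picked index 5: u0 ∈ [-39/374, 49/374)
j=7 picked index 5: u0 ∈ [-73/374, 15/374)
j=8 picked index 7: u0 ∈ [-4/187, 25/374)
j=9 picked index 9: u0 ∈ [-9/374, 23/187)
j=10 picked index 9: u0 ∈ [-43/374, 6/187)
intersection: [0, 6/187)

0 6/187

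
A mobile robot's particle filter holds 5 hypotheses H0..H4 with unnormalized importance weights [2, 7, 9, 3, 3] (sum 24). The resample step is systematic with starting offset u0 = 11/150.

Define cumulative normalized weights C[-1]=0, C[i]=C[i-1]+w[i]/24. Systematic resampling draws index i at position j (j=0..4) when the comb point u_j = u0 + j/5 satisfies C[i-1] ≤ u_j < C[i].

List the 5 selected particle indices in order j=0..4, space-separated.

0 1 2 2 3

C = [1/12, 3/8, 3/4, 7/8, 1]
j=0: u_0=11/150 ∈ [0, 1/12) → index 0
j=1: u_1=41/150 ∈ [1/12, 3/8) → index 1
j=2: u_2=71/150 ∈ [3/8, 3/4) → index 2
j=3: u_3=101/150 ∈ [3/8, 3/4) → index 2
j=4: u_4=131/150 ∈ [3/4, 7/8) → index 3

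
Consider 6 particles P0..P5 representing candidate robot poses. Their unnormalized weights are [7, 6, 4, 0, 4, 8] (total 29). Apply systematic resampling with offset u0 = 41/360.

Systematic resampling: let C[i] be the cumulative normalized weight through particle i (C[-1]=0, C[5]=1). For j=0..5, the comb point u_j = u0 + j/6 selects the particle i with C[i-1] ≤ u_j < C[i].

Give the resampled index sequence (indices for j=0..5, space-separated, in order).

0 1 1 4 5 5

C = [7/29, 13/29, 17/29, 17/29, 21/29, 1]
j=0: u_0=41/360 ∈ [0, 7/29) → index 0
j=1: u_1=101/360 ∈ [7/29, 13/29) → index 1
j=2: u_2=161/360 ∈ [7/29, 13/29) → index 1
j=3: u_3=221/360 ∈ [17/29, 21/29) → index 4
j=4: u_4=281/360 ∈ [21/29, 1) → index 5
j=5: u_5=341/360 ∈ [21/29, 1) → index 5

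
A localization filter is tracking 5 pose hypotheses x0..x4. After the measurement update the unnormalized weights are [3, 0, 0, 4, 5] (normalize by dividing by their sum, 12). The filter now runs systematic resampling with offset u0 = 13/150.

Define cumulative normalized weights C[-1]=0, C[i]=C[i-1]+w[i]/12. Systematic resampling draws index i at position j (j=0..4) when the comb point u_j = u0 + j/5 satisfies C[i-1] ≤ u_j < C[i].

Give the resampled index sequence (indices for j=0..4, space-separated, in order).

C = [1/4, 1/4, 1/4, 7/12, 1]
j=0: u_0=13/150 ∈ [0, 1/4) → index 0
j=1: u_1=43/150 ∈ [1/4, 7/12) → index 3
j=2: u_2=73/150 ∈ [1/4, 7/12) → index 3
j=3: u_3=103/150 ∈ [7/12, 1) → index 4
j=4: u_4=133/150 ∈ [7/12, 1) → index 4

0 3 3 4 4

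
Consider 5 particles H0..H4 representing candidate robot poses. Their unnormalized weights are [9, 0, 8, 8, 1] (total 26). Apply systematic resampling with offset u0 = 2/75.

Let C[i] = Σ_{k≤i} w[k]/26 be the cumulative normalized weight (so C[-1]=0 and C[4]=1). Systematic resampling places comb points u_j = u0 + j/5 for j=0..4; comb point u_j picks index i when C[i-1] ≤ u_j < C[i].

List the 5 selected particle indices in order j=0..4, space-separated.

C = [9/26, 9/26, 17/26, 25/26, 1]
j=0: u_0=2/75 ∈ [0, 9/26) → index 0
j=1: u_1=17/75 ∈ [0, 9/26) → index 0
j=2: u_2=32/75 ∈ [9/26, 17/26) → index 2
j=3: u_3=47/75 ∈ [9/26, 17/26) → index 2
j=4: u_4=62/75 ∈ [17/26, 25/26) → index 3

0 0 2 2 3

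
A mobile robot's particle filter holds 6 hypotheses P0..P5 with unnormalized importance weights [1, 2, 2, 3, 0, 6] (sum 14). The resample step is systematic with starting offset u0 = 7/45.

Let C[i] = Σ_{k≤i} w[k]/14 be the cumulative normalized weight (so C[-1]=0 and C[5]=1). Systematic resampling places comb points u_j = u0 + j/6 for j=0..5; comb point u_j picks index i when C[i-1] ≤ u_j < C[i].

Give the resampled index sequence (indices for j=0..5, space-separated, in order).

1 2 3 5 5 5

C = [1/14, 3/14, 5/14, 4/7, 4/7, 1]
j=0: u_0=7/45 ∈ [1/14, 3/14) → index 1
j=1: u_1=29/90 ∈ [3/14, 5/14) → index 2
j=2: u_2=22/45 ∈ [5/14, 4/7) → index 3
j=3: u_3=59/90 ∈ [4/7, 1) → index 5
j=4: u_4=37/45 ∈ [4/7, 1) → index 5
j=5: u_5=89/90 ∈ [4/7, 1) → index 5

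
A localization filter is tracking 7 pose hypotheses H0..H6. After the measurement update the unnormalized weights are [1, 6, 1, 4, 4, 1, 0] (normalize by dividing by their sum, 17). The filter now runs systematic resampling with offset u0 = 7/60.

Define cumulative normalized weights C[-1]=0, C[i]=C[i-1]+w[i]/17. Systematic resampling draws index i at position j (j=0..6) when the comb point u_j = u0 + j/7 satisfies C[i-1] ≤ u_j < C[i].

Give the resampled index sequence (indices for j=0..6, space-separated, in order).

1 1 1 3 3 4 5

C = [1/17, 7/17, 8/17, 12/17, 16/17, 1, 1]
j=0: u_0=7/60 ∈ [1/17, 7/17) → index 1
j=1: u_1=109/420 ∈ [1/17, 7/17) → index 1
j=2: u_2=169/420 ∈ [1/17, 7/17) → index 1
j=3: u_3=229/420 ∈ [8/17, 12/17) → index 3
j=4: u_4=289/420 ∈ [8/17, 12/17) → index 3
j=5: u_5=349/420 ∈ [12/17, 16/17) → index 4
j=6: u_6=409/420 ∈ [16/17, 1) → index 5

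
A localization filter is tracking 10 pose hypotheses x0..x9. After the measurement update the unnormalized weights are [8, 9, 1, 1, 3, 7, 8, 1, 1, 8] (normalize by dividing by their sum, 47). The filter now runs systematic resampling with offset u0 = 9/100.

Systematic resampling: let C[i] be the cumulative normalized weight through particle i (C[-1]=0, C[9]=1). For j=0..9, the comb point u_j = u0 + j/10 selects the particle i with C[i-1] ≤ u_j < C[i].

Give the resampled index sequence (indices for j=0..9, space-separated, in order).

0 1 1 3 5 5 6 7 9 9

C = [8/47, 17/47, 18/47, 19/47, 22/47, 29/47, 37/47, 38/47, 39/47, 1]
j=0: u_0=9/100 ∈ [0, 8/47) → index 0
j=1: u_1=19/100 ∈ [8/47, 17/47) → index 1
j=2: u_2=29/100 ∈ [8/47, 17/47) → index 1
j=3: u_3=39/100 ∈ [18/47, 19/47) → index 3
j=4: u_4=49/100 ∈ [22/47, 29/47) → index 5
j=5: u_5=59/100 ∈ [22/47, 29/47) → index 5
j=6: u_6=69/100 ∈ [29/47, 37/47) → index 6
j=7: u_7=79/100 ∈ [37/47, 38/47) → index 7
j=8: u_8=89/100 ∈ [39/47, 1) → index 9
j=9: u_9=99/100 ∈ [39/47, 1) → index 9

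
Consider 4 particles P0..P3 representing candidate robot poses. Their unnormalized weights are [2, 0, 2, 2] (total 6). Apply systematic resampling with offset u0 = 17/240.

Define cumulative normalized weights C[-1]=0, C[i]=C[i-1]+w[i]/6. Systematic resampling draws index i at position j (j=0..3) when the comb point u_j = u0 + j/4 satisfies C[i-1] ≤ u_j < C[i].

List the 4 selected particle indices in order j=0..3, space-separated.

0 0 2 3

C = [1/3, 1/3, 2/3, 1]
j=0: u_0=17/240 ∈ [0, 1/3) → index 0
j=1: u_1=77/240 ∈ [0, 1/3) → index 0
j=2: u_2=137/240 ∈ [1/3, 2/3) → index 2
j=3: u_3=197/240 ∈ [2/3, 1) → index 3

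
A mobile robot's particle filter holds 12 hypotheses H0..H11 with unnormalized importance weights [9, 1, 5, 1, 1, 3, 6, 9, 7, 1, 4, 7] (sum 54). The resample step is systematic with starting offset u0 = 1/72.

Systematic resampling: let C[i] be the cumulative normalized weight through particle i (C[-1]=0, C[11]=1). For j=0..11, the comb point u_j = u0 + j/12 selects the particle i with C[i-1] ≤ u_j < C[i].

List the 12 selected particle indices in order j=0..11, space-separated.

C = [1/6, 5/27, 5/18, 8/27, 17/54, 10/27, 13/27, 35/54, 7/9, 43/54, 47/54, 1]
j=0: u_0=1/72 ∈ [0, 1/6) → index 0
j=1: u_1=7/72 ∈ [0, 1/6) → index 0
j=2: u_2=13/72 ∈ [1/6, 5/27) → index 1
j=3: u_3=19/72 ∈ [5/27, 5/18) → index 2
j=4: u_4=25/72 ∈ [17/54, 10/27) → index 5
j=5: u_5=31/72 ∈ [10/27, 13/27) → index 6
j=6: u_6=37/72 ∈ [13/27, 35/54) → index 7
j=7: u_7=43/72 ∈ [13/27, 35/54) → index 7
j=8: u_8=49/72 ∈ [35/54, 7/9) → index 8
j=9: u_9=55/72 ∈ [35/54, 7/9) → index 8
j=10: u_10=61/72 ∈ [43/54, 47/54) → index 10
j=11: u_11=67/72 ∈ [47/54, 1) → index 11

0 0 1 2 5 6 7 7 8 8 10 11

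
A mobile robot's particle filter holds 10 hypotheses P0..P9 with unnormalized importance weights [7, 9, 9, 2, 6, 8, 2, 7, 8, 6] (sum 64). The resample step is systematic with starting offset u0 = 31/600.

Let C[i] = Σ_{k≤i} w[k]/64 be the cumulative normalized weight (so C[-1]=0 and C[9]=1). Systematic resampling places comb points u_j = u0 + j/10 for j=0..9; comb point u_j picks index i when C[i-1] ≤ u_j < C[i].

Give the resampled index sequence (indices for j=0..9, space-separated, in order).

0 1 2 2 4 5 6 7 8 9

C = [7/64, 1/4, 25/64, 27/64, 33/64, 41/64, 43/64, 25/32, 29/32, 1]
j=0: u_0=31/600 ∈ [0, 7/64) → index 0
j=1: u_1=91/600 ∈ [7/64, 1/4) → index 1
j=2: u_2=151/600 ∈ [1/4, 25/64) → index 2
j=3: u_3=211/600 ∈ [1/4, 25/64) → index 2
j=4: u_4=271/600 ∈ [27/64, 33/64) → index 4
j=5: u_5=331/600 ∈ [33/64, 41/64) → index 5
j=6: u_6=391/600 ∈ [41/64, 43/64) → index 6
j=7: u_7=451/600 ∈ [43/64, 25/32) → index 7
j=8: u_8=511/600 ∈ [25/32, 29/32) → index 8
j=9: u_9=571/600 ∈ [29/32, 1) → index 9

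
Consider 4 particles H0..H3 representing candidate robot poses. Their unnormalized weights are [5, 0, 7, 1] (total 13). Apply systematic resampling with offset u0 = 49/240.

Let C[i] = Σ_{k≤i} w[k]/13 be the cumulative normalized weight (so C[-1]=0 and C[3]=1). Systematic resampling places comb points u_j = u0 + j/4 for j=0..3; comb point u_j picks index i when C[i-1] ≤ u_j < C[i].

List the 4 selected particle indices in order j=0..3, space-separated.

0 2 2 3

C = [5/13, 5/13, 12/13, 1]
j=0: u_0=49/240 ∈ [0, 5/13) → index 0
j=1: u_1=109/240 ∈ [5/13, 12/13) → index 2
j=2: u_2=169/240 ∈ [5/13, 12/13) → index 2
j=3: u_3=229/240 ∈ [12/13, 1) → index 3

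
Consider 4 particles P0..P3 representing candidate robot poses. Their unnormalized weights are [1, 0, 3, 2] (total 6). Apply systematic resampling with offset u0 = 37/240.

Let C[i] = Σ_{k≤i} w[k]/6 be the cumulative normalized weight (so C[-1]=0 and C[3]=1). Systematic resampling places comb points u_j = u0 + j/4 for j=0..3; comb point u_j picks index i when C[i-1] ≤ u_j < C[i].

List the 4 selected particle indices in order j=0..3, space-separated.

0 2 2 3

C = [1/6, 1/6, 2/3, 1]
j=0: u_0=37/240 ∈ [0, 1/6) → index 0
j=1: u_1=97/240 ∈ [1/6, 2/3) → index 2
j=2: u_2=157/240 ∈ [1/6, 2/3) → index 2
j=3: u_3=217/240 ∈ [2/3, 1) → index 3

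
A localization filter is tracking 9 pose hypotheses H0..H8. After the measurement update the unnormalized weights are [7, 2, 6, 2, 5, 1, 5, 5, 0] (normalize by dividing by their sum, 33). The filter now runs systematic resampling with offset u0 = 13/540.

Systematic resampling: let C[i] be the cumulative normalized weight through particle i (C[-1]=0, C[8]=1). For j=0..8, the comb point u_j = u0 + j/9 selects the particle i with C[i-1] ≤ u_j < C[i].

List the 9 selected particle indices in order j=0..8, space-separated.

0 0 1 2 3 4 5 6 7

C = [7/33, 3/11, 5/11, 17/33, 2/3, 23/33, 28/33, 1, 1]
j=0: u_0=13/540 ∈ [0, 7/33) → index 0
j=1: u_1=73/540 ∈ [0, 7/33) → index 0
j=2: u_2=133/540 ∈ [7/33, 3/11) → index 1
j=3: u_3=193/540 ∈ [3/11, 5/11) → index 2
j=4: u_4=253/540 ∈ [5/11, 17/33) → index 3
j=5: u_5=313/540 ∈ [17/33, 2/3) → index 4
j=6: u_6=373/540 ∈ [2/3, 23/33) → index 5
j=7: u_7=433/540 ∈ [23/33, 28/33) → index 6
j=8: u_8=493/540 ∈ [28/33, 1) → index 7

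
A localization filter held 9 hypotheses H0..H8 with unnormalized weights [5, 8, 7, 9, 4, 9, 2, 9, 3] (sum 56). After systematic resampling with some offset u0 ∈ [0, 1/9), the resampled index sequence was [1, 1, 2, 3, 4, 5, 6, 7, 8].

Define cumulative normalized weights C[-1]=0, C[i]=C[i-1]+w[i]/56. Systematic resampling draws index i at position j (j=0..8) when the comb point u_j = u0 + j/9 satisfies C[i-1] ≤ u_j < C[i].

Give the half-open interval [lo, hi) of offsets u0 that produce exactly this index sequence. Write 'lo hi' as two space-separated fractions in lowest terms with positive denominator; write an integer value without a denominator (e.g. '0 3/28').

5/56 1/9

C = [5/56, 13/56, 5/14, 29/56, 33/56, 3/4, 11/14, 53/56, 1]
j=0 picked index 1: u0 ∈ [5/56, 13/56)
j=1 picked index 1: u0 ∈ [-11/504, 61/504)
j=2 picked index 2: u0 ∈ [5/504, 17/126)
j=3 picked index 3: u0 ∈ [1/42, 31/168)
j=4 picked index 4: u0 ∈ [37/504, 73/504)
j=5 picked index 5: u0 ∈ [17/504, 7/36)
j=6 picked index 6: u0 ∈ [1/12, 5/42)
j=7 picked index 7: u0 ∈ [1/126, 85/504)
j=8 picked index 8: u0 ∈ [29/504, 1/9)
intersection: [5/56, 1/9)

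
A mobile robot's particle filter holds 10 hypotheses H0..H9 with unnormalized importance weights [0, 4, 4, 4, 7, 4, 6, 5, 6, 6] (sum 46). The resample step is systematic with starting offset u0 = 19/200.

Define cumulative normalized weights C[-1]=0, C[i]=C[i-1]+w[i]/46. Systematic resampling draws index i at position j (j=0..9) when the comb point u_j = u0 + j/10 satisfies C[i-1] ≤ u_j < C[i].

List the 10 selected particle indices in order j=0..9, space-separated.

C = [0, 2/23, 4/23, 6/23, 19/46, 1/2, 29/46, 17/23, 20/23, 1]
j=0: u_0=19/200 ∈ [2/23, 4/23) → index 2
j=1: u_1=39/200 ∈ [4/23, 6/23) → index 3
j=2: u_2=59/200 ∈ [6/23, 19/46) → index 4
j=3: u_3=79/200 ∈ [6/23, 19/46) → index 4
j=4: u_4=99/200 ∈ [19/46, 1/2) → index 5
j=5: u_5=119/200 ∈ [1/2, 29/46) → index 6
j=6: u_6=139/200 ∈ [29/46, 17/23) → index 7
j=7: u_7=159/200 ∈ [17/23, 20/23) → index 8
j=8: u_8=179/200 ∈ [20/23, 1) → index 9
j=9: u_9=199/200 ∈ [20/23, 1) → index 9

2 3 4 4 5 6 7 8 9 9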